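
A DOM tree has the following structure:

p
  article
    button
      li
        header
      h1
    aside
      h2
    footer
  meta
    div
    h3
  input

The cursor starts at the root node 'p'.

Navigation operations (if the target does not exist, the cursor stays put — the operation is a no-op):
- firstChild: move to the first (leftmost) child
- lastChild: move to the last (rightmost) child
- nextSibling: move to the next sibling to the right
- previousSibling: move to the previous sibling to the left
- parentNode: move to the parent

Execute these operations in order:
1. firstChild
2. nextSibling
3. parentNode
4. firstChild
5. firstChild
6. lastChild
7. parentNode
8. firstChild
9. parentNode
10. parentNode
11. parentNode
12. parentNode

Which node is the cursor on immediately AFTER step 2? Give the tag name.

Answer: meta

Derivation:
After 1 (firstChild): article
After 2 (nextSibling): meta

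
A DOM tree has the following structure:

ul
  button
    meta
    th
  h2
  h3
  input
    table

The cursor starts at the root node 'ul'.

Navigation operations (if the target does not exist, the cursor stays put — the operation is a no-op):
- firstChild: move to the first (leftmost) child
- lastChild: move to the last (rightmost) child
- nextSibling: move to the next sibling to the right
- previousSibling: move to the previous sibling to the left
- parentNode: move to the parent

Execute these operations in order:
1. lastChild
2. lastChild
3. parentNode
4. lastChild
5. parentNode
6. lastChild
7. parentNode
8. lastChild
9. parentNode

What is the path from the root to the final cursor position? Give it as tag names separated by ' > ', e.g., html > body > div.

After 1 (lastChild): input
After 2 (lastChild): table
After 3 (parentNode): input
After 4 (lastChild): table
After 5 (parentNode): input
After 6 (lastChild): table
After 7 (parentNode): input
After 8 (lastChild): table
After 9 (parentNode): input

Answer: ul > input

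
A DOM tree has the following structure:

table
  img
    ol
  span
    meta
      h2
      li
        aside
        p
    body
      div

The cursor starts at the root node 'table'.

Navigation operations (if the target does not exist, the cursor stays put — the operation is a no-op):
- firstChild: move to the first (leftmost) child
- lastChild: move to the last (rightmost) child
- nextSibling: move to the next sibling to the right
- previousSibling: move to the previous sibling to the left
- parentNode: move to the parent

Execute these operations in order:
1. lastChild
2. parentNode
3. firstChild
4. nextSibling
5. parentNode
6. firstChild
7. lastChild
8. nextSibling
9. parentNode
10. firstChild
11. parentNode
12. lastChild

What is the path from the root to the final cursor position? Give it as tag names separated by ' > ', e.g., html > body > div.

Answer: table > img > ol

Derivation:
After 1 (lastChild): span
After 2 (parentNode): table
After 3 (firstChild): img
After 4 (nextSibling): span
After 5 (parentNode): table
After 6 (firstChild): img
After 7 (lastChild): ol
After 8 (nextSibling): ol (no-op, stayed)
After 9 (parentNode): img
After 10 (firstChild): ol
After 11 (parentNode): img
After 12 (lastChild): ol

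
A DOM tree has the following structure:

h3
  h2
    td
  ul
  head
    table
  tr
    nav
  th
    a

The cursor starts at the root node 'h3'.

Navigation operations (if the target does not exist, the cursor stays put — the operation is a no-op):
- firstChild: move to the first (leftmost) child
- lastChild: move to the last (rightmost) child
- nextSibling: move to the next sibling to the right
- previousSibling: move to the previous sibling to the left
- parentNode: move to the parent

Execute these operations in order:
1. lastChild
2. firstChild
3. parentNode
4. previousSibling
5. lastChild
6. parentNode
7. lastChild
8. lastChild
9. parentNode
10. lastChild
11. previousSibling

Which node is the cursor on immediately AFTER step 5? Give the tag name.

Answer: nav

Derivation:
After 1 (lastChild): th
After 2 (firstChild): a
After 3 (parentNode): th
After 4 (previousSibling): tr
After 5 (lastChild): nav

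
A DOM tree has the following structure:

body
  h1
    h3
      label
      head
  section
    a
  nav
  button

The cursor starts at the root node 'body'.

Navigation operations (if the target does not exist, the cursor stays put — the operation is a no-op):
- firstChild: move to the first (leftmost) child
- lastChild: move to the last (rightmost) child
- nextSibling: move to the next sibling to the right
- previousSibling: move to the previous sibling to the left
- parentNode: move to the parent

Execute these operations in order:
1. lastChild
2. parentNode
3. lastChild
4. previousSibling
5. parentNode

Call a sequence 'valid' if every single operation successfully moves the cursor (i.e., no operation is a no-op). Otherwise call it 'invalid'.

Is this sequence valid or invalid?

Answer: valid

Derivation:
After 1 (lastChild): button
After 2 (parentNode): body
After 3 (lastChild): button
After 4 (previousSibling): nav
After 5 (parentNode): body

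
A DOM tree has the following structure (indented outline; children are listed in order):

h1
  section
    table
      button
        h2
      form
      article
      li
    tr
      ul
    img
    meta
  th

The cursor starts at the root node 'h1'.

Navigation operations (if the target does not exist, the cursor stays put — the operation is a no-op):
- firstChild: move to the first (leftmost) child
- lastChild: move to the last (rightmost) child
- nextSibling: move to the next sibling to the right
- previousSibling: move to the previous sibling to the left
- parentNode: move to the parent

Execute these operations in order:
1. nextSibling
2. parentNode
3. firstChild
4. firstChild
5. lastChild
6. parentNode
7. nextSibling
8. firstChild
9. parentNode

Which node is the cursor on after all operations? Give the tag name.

Answer: tr

Derivation:
After 1 (nextSibling): h1 (no-op, stayed)
After 2 (parentNode): h1 (no-op, stayed)
After 3 (firstChild): section
After 4 (firstChild): table
After 5 (lastChild): li
After 6 (parentNode): table
After 7 (nextSibling): tr
After 8 (firstChild): ul
After 9 (parentNode): tr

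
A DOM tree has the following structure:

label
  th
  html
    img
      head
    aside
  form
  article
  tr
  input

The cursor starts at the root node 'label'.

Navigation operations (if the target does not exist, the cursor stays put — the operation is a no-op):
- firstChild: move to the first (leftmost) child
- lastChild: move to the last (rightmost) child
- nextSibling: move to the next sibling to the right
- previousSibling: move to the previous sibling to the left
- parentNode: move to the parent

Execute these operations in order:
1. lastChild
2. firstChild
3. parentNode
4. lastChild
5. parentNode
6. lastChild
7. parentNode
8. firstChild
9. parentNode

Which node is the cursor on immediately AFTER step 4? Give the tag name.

Answer: input

Derivation:
After 1 (lastChild): input
After 2 (firstChild): input (no-op, stayed)
After 3 (parentNode): label
After 4 (lastChild): input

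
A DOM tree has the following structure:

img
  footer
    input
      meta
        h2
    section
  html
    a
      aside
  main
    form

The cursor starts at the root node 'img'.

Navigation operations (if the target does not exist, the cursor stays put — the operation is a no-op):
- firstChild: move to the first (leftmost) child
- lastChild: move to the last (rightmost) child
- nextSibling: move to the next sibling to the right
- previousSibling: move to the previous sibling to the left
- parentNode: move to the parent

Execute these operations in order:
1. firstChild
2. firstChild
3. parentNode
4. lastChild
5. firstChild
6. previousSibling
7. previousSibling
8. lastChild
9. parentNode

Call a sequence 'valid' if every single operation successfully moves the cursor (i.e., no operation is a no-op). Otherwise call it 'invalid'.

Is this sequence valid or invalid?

Answer: invalid

Derivation:
After 1 (firstChild): footer
After 2 (firstChild): input
After 3 (parentNode): footer
After 4 (lastChild): section
After 5 (firstChild): section (no-op, stayed)
After 6 (previousSibling): input
After 7 (previousSibling): input (no-op, stayed)
After 8 (lastChild): meta
After 9 (parentNode): input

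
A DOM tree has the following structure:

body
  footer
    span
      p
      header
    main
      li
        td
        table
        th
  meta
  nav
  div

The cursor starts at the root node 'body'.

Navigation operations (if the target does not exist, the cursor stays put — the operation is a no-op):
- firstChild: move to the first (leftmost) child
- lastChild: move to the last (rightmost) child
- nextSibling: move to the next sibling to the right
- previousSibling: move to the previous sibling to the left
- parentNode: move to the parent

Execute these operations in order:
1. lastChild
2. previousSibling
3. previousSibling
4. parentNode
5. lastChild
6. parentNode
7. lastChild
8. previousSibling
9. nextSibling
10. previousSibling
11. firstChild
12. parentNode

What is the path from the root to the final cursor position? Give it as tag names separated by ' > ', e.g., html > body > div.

Answer: body

Derivation:
After 1 (lastChild): div
After 2 (previousSibling): nav
After 3 (previousSibling): meta
After 4 (parentNode): body
After 5 (lastChild): div
After 6 (parentNode): body
After 7 (lastChild): div
After 8 (previousSibling): nav
After 9 (nextSibling): div
After 10 (previousSibling): nav
After 11 (firstChild): nav (no-op, stayed)
After 12 (parentNode): body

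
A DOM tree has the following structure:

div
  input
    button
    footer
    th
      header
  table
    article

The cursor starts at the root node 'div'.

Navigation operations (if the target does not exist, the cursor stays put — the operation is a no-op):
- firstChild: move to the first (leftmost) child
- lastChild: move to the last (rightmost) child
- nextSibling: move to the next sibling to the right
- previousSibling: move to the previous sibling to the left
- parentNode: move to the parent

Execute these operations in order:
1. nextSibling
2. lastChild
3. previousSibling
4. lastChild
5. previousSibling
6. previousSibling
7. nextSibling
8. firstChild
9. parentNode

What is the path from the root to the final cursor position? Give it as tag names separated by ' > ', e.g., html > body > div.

After 1 (nextSibling): div (no-op, stayed)
After 2 (lastChild): table
After 3 (previousSibling): input
After 4 (lastChild): th
After 5 (previousSibling): footer
After 6 (previousSibling): button
After 7 (nextSibling): footer
After 8 (firstChild): footer (no-op, stayed)
After 9 (parentNode): input

Answer: div > input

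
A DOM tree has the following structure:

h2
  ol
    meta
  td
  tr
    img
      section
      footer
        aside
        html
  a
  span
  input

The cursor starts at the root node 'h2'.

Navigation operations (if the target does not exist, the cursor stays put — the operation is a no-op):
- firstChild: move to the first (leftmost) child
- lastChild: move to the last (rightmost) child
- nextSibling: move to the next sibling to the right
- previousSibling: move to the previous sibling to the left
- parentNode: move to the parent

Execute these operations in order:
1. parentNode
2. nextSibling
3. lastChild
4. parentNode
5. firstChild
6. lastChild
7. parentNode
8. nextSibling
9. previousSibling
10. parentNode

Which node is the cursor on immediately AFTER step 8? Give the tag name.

After 1 (parentNode): h2 (no-op, stayed)
After 2 (nextSibling): h2 (no-op, stayed)
After 3 (lastChild): input
After 4 (parentNode): h2
After 5 (firstChild): ol
After 6 (lastChild): meta
After 7 (parentNode): ol
After 8 (nextSibling): td

Answer: td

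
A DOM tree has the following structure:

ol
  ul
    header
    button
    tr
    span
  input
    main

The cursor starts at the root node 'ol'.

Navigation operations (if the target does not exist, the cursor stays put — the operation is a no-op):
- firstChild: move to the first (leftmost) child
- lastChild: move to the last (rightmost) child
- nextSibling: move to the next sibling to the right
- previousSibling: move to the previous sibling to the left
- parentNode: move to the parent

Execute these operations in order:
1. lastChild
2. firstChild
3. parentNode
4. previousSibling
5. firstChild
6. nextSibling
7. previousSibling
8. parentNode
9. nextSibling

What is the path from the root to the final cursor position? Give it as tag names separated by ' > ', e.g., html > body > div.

After 1 (lastChild): input
After 2 (firstChild): main
After 3 (parentNode): input
After 4 (previousSibling): ul
After 5 (firstChild): header
After 6 (nextSibling): button
After 7 (previousSibling): header
After 8 (parentNode): ul
After 9 (nextSibling): input

Answer: ol > input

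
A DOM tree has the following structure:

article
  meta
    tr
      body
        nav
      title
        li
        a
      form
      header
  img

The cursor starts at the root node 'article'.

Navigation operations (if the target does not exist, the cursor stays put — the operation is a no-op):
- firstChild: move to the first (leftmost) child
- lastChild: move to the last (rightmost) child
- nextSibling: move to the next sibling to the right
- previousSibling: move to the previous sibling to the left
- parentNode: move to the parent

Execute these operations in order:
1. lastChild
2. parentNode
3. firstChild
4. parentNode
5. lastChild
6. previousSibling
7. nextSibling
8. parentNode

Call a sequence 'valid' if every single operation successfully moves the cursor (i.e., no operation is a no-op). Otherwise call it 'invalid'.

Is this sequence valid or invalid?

After 1 (lastChild): img
After 2 (parentNode): article
After 3 (firstChild): meta
After 4 (parentNode): article
After 5 (lastChild): img
After 6 (previousSibling): meta
After 7 (nextSibling): img
After 8 (parentNode): article

Answer: valid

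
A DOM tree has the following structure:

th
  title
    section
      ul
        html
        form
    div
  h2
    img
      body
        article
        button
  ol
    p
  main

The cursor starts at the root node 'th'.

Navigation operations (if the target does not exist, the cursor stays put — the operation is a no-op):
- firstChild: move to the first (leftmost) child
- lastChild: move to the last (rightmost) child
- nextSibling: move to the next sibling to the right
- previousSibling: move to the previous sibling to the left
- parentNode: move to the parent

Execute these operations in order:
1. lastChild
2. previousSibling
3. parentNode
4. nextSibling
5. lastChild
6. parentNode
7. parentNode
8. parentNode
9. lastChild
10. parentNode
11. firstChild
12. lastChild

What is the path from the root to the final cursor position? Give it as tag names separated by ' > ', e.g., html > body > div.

After 1 (lastChild): main
After 2 (previousSibling): ol
After 3 (parentNode): th
After 4 (nextSibling): th (no-op, stayed)
After 5 (lastChild): main
After 6 (parentNode): th
After 7 (parentNode): th (no-op, stayed)
After 8 (parentNode): th (no-op, stayed)
After 9 (lastChild): main
After 10 (parentNode): th
After 11 (firstChild): title
After 12 (lastChild): div

Answer: th > title > div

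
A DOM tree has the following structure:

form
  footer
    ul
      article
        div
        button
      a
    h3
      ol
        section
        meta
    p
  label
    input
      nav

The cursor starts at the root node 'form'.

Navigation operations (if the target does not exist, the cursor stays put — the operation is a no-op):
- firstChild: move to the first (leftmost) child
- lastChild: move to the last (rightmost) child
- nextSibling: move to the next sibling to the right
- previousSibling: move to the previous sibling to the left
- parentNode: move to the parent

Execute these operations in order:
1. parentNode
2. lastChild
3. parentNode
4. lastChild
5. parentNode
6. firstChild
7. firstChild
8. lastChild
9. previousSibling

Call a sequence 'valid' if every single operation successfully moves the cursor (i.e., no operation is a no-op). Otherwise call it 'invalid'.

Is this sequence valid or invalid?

After 1 (parentNode): form (no-op, stayed)
After 2 (lastChild): label
After 3 (parentNode): form
After 4 (lastChild): label
After 5 (parentNode): form
After 6 (firstChild): footer
After 7 (firstChild): ul
After 8 (lastChild): a
After 9 (previousSibling): article

Answer: invalid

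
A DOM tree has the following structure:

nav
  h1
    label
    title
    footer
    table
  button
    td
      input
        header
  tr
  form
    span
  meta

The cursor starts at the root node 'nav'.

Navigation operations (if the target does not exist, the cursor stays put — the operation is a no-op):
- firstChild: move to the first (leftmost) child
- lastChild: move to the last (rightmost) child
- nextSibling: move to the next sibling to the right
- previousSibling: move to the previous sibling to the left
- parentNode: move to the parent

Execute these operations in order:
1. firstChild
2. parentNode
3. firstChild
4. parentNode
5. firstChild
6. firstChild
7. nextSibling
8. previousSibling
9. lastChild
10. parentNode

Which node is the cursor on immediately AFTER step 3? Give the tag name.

Answer: h1

Derivation:
After 1 (firstChild): h1
After 2 (parentNode): nav
After 3 (firstChild): h1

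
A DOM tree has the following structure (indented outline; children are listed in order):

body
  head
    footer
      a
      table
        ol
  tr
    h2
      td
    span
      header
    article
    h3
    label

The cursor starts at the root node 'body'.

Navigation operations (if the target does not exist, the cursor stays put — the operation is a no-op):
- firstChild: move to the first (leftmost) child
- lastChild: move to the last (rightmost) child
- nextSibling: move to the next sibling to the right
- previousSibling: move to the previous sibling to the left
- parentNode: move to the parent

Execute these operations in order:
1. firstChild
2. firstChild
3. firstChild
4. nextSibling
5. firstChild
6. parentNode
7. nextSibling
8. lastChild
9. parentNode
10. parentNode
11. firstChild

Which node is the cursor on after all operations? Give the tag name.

After 1 (firstChild): head
After 2 (firstChild): footer
After 3 (firstChild): a
After 4 (nextSibling): table
After 5 (firstChild): ol
After 6 (parentNode): table
After 7 (nextSibling): table (no-op, stayed)
After 8 (lastChild): ol
After 9 (parentNode): table
After 10 (parentNode): footer
After 11 (firstChild): a

Answer: a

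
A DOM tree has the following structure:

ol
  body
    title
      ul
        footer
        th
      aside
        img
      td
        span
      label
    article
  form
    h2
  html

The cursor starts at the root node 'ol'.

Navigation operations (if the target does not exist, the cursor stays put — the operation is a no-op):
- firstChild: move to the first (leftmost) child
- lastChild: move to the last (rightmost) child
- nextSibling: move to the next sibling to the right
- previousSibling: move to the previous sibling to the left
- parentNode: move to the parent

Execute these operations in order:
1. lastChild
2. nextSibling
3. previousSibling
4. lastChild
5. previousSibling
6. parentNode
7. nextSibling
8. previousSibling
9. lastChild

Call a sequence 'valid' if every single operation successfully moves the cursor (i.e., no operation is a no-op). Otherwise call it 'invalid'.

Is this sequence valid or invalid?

After 1 (lastChild): html
After 2 (nextSibling): html (no-op, stayed)
After 3 (previousSibling): form
After 4 (lastChild): h2
After 5 (previousSibling): h2 (no-op, stayed)
After 6 (parentNode): form
After 7 (nextSibling): html
After 8 (previousSibling): form
After 9 (lastChild): h2

Answer: invalid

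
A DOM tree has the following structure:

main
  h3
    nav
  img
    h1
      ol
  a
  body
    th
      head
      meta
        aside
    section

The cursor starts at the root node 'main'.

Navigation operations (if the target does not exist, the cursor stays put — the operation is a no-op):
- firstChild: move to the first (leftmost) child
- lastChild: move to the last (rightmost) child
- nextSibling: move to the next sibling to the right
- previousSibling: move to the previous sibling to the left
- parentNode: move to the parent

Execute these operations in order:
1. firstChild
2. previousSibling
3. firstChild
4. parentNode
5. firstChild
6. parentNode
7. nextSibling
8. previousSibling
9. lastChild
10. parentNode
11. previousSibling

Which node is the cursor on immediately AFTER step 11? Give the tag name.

Answer: h3

Derivation:
After 1 (firstChild): h3
After 2 (previousSibling): h3 (no-op, stayed)
After 3 (firstChild): nav
After 4 (parentNode): h3
After 5 (firstChild): nav
After 6 (parentNode): h3
After 7 (nextSibling): img
After 8 (previousSibling): h3
After 9 (lastChild): nav
After 10 (parentNode): h3
After 11 (previousSibling): h3 (no-op, stayed)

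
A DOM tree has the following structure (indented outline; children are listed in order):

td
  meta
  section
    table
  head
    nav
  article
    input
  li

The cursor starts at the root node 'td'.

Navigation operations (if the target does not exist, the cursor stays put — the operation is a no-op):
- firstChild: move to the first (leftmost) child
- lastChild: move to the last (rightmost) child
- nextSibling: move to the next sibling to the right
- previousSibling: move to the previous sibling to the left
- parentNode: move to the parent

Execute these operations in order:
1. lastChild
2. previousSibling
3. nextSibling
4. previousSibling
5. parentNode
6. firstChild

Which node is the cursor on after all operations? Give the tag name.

After 1 (lastChild): li
After 2 (previousSibling): article
After 3 (nextSibling): li
After 4 (previousSibling): article
After 5 (parentNode): td
After 6 (firstChild): meta

Answer: meta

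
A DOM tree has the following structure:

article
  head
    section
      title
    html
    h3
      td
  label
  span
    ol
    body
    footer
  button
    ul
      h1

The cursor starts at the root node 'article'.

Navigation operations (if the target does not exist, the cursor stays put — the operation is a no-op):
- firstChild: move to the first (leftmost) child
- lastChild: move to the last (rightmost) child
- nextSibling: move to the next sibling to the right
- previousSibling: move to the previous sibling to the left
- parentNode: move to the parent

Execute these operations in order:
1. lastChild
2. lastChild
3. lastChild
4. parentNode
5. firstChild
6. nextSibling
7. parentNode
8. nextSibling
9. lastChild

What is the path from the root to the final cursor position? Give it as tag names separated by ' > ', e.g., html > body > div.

Answer: article > button > ul > h1

Derivation:
After 1 (lastChild): button
After 2 (lastChild): ul
After 3 (lastChild): h1
After 4 (parentNode): ul
After 5 (firstChild): h1
After 6 (nextSibling): h1 (no-op, stayed)
After 7 (parentNode): ul
After 8 (nextSibling): ul (no-op, stayed)
After 9 (lastChild): h1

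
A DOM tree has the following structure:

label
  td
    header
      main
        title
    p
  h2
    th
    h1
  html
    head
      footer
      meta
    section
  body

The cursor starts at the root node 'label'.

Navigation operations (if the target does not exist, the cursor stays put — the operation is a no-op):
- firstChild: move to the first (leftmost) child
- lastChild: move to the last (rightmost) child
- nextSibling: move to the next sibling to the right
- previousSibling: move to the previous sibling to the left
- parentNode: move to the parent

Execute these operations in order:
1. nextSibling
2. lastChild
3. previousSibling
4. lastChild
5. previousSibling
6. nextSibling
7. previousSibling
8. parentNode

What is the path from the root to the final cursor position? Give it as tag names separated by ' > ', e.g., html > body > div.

Answer: label > html

Derivation:
After 1 (nextSibling): label (no-op, stayed)
After 2 (lastChild): body
After 3 (previousSibling): html
After 4 (lastChild): section
After 5 (previousSibling): head
After 6 (nextSibling): section
After 7 (previousSibling): head
After 8 (parentNode): html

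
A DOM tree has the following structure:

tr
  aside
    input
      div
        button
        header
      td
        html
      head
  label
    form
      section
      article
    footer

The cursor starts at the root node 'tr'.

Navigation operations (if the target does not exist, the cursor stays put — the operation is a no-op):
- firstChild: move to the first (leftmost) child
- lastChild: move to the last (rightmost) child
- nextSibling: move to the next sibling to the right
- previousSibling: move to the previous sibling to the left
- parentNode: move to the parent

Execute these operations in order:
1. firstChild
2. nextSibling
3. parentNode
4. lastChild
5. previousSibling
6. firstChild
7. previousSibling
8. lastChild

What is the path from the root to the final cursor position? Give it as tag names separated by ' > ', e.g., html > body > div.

Answer: tr > aside > input > head

Derivation:
After 1 (firstChild): aside
After 2 (nextSibling): label
After 3 (parentNode): tr
After 4 (lastChild): label
After 5 (previousSibling): aside
After 6 (firstChild): input
After 7 (previousSibling): input (no-op, stayed)
After 8 (lastChild): head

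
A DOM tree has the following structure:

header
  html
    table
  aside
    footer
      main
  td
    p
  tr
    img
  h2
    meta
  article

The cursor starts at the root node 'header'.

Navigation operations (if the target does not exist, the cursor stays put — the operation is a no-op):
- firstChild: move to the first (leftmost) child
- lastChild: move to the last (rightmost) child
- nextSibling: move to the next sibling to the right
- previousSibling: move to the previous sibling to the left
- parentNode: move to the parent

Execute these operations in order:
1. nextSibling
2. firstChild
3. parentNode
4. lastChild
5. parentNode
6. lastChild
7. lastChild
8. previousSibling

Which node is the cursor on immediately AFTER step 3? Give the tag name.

Answer: header

Derivation:
After 1 (nextSibling): header (no-op, stayed)
After 2 (firstChild): html
After 3 (parentNode): header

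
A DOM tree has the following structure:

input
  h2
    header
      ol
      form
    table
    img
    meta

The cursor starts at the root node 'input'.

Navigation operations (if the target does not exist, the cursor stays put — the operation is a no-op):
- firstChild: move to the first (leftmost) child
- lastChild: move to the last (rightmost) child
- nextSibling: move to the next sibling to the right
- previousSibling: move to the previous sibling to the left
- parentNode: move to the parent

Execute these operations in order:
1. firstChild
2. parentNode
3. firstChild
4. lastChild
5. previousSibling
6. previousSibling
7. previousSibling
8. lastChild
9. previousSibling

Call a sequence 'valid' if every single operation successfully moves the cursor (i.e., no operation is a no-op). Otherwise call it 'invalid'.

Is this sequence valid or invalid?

After 1 (firstChild): h2
After 2 (parentNode): input
After 3 (firstChild): h2
After 4 (lastChild): meta
After 5 (previousSibling): img
After 6 (previousSibling): table
After 7 (previousSibling): header
After 8 (lastChild): form
After 9 (previousSibling): ol

Answer: valid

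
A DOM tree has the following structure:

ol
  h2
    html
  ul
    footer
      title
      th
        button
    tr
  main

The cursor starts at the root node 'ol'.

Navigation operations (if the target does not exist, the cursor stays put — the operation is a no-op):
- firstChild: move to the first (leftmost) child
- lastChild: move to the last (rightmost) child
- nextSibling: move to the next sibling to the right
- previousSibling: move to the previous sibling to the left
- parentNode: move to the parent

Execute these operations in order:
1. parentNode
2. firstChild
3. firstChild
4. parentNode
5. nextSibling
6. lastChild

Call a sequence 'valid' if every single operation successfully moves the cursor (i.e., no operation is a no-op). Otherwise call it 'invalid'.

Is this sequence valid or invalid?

After 1 (parentNode): ol (no-op, stayed)
After 2 (firstChild): h2
After 3 (firstChild): html
After 4 (parentNode): h2
After 5 (nextSibling): ul
After 6 (lastChild): tr

Answer: invalid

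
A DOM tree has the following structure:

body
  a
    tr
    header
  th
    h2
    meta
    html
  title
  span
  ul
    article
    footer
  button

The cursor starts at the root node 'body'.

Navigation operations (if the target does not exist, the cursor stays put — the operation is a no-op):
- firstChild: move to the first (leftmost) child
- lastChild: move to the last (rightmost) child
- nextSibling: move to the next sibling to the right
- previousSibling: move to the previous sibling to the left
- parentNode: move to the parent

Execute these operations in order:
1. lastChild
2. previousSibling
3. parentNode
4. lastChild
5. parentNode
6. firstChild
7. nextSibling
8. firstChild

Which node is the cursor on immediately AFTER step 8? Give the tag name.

Answer: h2

Derivation:
After 1 (lastChild): button
After 2 (previousSibling): ul
After 3 (parentNode): body
After 4 (lastChild): button
After 5 (parentNode): body
After 6 (firstChild): a
After 7 (nextSibling): th
After 8 (firstChild): h2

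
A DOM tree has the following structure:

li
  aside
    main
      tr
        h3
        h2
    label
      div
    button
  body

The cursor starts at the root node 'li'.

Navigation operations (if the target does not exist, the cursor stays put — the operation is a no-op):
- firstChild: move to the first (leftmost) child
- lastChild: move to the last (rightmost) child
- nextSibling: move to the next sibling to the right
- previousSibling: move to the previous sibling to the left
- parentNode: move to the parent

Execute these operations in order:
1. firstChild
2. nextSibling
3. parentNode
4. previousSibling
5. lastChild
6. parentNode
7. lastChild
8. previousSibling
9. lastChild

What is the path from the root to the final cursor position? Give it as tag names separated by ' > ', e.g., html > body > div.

After 1 (firstChild): aside
After 2 (nextSibling): body
After 3 (parentNode): li
After 4 (previousSibling): li (no-op, stayed)
After 5 (lastChild): body
After 6 (parentNode): li
After 7 (lastChild): body
After 8 (previousSibling): aside
After 9 (lastChild): button

Answer: li > aside > button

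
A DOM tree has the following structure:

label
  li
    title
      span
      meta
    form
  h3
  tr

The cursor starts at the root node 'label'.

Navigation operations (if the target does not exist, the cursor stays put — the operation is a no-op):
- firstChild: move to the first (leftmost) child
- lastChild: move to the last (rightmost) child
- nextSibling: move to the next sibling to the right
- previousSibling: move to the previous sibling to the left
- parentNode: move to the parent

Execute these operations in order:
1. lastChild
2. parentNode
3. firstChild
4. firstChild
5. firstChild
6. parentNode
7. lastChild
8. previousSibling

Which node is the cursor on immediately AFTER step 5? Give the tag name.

After 1 (lastChild): tr
After 2 (parentNode): label
After 3 (firstChild): li
After 4 (firstChild): title
After 5 (firstChild): span

Answer: span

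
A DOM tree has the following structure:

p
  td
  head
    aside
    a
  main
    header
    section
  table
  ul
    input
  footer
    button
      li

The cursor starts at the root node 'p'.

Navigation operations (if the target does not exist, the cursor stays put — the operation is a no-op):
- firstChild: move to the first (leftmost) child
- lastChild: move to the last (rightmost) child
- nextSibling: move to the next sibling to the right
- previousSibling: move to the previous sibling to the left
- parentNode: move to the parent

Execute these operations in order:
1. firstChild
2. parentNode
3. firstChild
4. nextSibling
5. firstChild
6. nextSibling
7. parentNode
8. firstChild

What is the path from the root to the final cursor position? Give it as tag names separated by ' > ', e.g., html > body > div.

Answer: p > head > aside

Derivation:
After 1 (firstChild): td
After 2 (parentNode): p
After 3 (firstChild): td
After 4 (nextSibling): head
After 5 (firstChild): aside
After 6 (nextSibling): a
After 7 (parentNode): head
After 8 (firstChild): aside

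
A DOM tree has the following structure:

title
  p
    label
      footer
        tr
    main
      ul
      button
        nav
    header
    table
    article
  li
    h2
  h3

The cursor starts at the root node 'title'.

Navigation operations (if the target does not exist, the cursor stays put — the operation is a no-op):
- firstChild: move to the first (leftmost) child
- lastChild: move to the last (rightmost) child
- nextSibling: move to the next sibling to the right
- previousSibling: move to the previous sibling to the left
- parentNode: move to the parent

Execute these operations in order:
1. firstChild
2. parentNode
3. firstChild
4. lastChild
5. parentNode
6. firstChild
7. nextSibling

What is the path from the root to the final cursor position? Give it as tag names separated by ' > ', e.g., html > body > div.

After 1 (firstChild): p
After 2 (parentNode): title
After 3 (firstChild): p
After 4 (lastChild): article
After 5 (parentNode): p
After 6 (firstChild): label
After 7 (nextSibling): main

Answer: title > p > main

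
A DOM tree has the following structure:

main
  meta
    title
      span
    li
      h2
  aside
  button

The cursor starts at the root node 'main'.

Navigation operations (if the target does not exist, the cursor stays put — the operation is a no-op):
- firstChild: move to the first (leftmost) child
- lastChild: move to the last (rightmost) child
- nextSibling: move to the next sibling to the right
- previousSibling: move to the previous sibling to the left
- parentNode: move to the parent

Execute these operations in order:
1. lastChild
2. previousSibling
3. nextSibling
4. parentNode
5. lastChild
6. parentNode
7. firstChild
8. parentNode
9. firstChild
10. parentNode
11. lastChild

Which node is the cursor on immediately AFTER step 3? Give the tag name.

Answer: button

Derivation:
After 1 (lastChild): button
After 2 (previousSibling): aside
After 3 (nextSibling): button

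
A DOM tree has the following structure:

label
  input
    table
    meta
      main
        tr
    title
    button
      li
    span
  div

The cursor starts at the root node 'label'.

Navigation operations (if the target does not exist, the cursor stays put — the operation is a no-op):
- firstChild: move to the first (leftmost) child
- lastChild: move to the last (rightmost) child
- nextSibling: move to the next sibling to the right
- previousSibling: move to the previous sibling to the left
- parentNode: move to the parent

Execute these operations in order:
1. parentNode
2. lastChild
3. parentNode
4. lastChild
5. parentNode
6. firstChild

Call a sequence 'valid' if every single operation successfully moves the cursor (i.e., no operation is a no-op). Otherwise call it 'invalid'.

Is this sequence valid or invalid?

After 1 (parentNode): label (no-op, stayed)
After 2 (lastChild): div
After 3 (parentNode): label
After 4 (lastChild): div
After 5 (parentNode): label
After 6 (firstChild): input

Answer: invalid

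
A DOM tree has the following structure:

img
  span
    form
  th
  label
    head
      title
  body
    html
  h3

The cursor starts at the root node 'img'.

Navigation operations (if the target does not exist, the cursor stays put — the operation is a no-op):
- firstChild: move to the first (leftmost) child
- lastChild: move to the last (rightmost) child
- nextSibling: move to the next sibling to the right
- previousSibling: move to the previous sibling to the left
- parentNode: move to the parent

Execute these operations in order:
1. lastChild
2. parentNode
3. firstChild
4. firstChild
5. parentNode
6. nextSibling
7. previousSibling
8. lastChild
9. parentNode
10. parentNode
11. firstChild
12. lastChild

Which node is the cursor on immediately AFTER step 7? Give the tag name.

After 1 (lastChild): h3
After 2 (parentNode): img
After 3 (firstChild): span
After 4 (firstChild): form
After 5 (parentNode): span
After 6 (nextSibling): th
After 7 (previousSibling): span

Answer: span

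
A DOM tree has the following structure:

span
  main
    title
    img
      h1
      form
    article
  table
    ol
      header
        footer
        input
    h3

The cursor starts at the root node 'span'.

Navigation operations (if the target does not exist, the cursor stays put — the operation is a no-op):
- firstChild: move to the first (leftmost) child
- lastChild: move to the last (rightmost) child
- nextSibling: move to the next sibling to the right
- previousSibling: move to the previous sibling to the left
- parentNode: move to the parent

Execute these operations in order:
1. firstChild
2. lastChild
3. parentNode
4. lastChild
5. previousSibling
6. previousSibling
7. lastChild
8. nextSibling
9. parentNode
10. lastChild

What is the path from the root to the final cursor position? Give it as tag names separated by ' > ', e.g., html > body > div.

After 1 (firstChild): main
After 2 (lastChild): article
After 3 (parentNode): main
After 4 (lastChild): article
After 5 (previousSibling): img
After 6 (previousSibling): title
After 7 (lastChild): title (no-op, stayed)
After 8 (nextSibling): img
After 9 (parentNode): main
After 10 (lastChild): article

Answer: span > main > article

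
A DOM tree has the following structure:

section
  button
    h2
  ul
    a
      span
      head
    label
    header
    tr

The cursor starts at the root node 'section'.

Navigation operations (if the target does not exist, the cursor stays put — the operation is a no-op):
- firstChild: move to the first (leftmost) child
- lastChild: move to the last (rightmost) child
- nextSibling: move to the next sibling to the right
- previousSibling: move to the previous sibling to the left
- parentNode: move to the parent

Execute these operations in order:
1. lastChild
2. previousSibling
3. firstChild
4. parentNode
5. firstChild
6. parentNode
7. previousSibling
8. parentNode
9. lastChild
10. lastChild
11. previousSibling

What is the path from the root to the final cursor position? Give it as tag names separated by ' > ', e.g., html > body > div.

Answer: section > ul > header

Derivation:
After 1 (lastChild): ul
After 2 (previousSibling): button
After 3 (firstChild): h2
After 4 (parentNode): button
After 5 (firstChild): h2
After 6 (parentNode): button
After 7 (previousSibling): button (no-op, stayed)
After 8 (parentNode): section
After 9 (lastChild): ul
After 10 (lastChild): tr
After 11 (previousSibling): header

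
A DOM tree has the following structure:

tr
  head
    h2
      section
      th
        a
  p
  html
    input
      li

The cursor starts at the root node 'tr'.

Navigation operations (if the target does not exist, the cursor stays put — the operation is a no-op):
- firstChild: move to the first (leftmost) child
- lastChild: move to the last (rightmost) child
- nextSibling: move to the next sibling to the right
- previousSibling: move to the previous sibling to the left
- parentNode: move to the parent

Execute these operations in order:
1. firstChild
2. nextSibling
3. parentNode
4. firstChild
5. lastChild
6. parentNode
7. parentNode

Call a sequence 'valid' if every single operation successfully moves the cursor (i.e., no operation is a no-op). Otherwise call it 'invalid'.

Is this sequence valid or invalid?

After 1 (firstChild): head
After 2 (nextSibling): p
After 3 (parentNode): tr
After 4 (firstChild): head
After 5 (lastChild): h2
After 6 (parentNode): head
After 7 (parentNode): tr

Answer: valid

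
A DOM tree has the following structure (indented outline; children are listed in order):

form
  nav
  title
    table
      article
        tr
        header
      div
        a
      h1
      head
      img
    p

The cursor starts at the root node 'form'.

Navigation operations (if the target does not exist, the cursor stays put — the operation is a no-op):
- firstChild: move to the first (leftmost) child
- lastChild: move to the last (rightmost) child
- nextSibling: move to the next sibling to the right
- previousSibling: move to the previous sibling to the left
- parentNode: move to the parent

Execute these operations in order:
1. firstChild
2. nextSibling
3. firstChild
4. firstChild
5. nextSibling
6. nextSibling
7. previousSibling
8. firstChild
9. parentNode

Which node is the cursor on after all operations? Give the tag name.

Answer: div

Derivation:
After 1 (firstChild): nav
After 2 (nextSibling): title
After 3 (firstChild): table
After 4 (firstChild): article
After 5 (nextSibling): div
After 6 (nextSibling): h1
After 7 (previousSibling): div
After 8 (firstChild): a
After 9 (parentNode): div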